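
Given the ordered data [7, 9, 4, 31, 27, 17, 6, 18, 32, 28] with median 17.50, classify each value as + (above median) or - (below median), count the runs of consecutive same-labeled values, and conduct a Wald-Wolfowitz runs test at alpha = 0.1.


Step 1: Compute median = 17.50; label A = above, B = below.
Labels in order: BBBAABBAAA  (n_A = 5, n_B = 5)
Step 2: Count runs R = 4.
Step 3: Under H0 (random ordering), E[R] = 2*n_A*n_B/(n_A+n_B) + 1 = 2*5*5/10 + 1 = 6.0000.
        Var[R] = 2*n_A*n_B*(2*n_A*n_B - n_A - n_B) / ((n_A+n_B)^2 * (n_A+n_B-1)) = 2000/900 = 2.2222.
        SD[R] = 1.4907.
Step 4: Continuity-corrected z = (R + 0.5 - E[R]) / SD[R] = (4 + 0.5 - 6.0000) / 1.4907 = -1.0062.
Step 5: Two-sided p-value via normal approximation = 2*(1 - Phi(|z|)) = 0.314305.
Step 6: alpha = 0.1. fail to reject H0.

R = 4, z = -1.0062, p = 0.314305, fail to reject H0.


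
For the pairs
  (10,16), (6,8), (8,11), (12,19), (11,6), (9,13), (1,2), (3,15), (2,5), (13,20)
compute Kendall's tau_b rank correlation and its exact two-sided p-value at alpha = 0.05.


Step 1: Enumerate the 45 unordered pairs (i,j) with i<j and classify each by sign(x_j-x_i) * sign(y_j-y_i).
  (1,2):dx=-4,dy=-8->C; (1,3):dx=-2,dy=-5->C; (1,4):dx=+2,dy=+3->C; (1,5):dx=+1,dy=-10->D
  (1,6):dx=-1,dy=-3->C; (1,7):dx=-9,dy=-14->C; (1,8):dx=-7,dy=-1->C; (1,9):dx=-8,dy=-11->C
  (1,10):dx=+3,dy=+4->C; (2,3):dx=+2,dy=+3->C; (2,4):dx=+6,dy=+11->C; (2,5):dx=+5,dy=-2->D
  (2,6):dx=+3,dy=+5->C; (2,7):dx=-5,dy=-6->C; (2,8):dx=-3,dy=+7->D; (2,9):dx=-4,dy=-3->C
  (2,10):dx=+7,dy=+12->C; (3,4):dx=+4,dy=+8->C; (3,5):dx=+3,dy=-5->D; (3,6):dx=+1,dy=+2->C
  (3,7):dx=-7,dy=-9->C; (3,8):dx=-5,dy=+4->D; (3,9):dx=-6,dy=-6->C; (3,10):dx=+5,dy=+9->C
  (4,5):dx=-1,dy=-13->C; (4,6):dx=-3,dy=-6->C; (4,7):dx=-11,dy=-17->C; (4,8):dx=-9,dy=-4->C
  (4,9):dx=-10,dy=-14->C; (4,10):dx=+1,dy=+1->C; (5,6):dx=-2,dy=+7->D; (5,7):dx=-10,dy=-4->C
  (5,8):dx=-8,dy=+9->D; (5,9):dx=-9,dy=-1->C; (5,10):dx=+2,dy=+14->C; (6,7):dx=-8,dy=-11->C
  (6,8):dx=-6,dy=+2->D; (6,9):dx=-7,dy=-8->C; (6,10):dx=+4,dy=+7->C; (7,8):dx=+2,dy=+13->C
  (7,9):dx=+1,dy=+3->C; (7,10):dx=+12,dy=+18->C; (8,9):dx=-1,dy=-10->C; (8,10):dx=+10,dy=+5->C
  (9,10):dx=+11,dy=+15->C
Step 2: C = 37, D = 8, total pairs = 45.
Step 3: tau = (C - D)/(n(n-1)/2) = (37 - 8)/45 = 0.644444.
Step 4: Exact two-sided p-value (enumerate n! = 3628800 permutations of y under H0): p = 0.009148.
Step 5: alpha = 0.05. reject H0.

tau_b = 0.6444 (C=37, D=8), p = 0.009148, reject H0.


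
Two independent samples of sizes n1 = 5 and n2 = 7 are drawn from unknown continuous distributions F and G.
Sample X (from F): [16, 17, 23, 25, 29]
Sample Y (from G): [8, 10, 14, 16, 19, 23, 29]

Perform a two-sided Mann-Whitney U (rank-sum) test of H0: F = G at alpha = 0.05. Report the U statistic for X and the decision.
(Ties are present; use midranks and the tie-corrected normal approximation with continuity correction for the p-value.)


Step 1: Combine and sort all 12 observations; assign midranks.
sorted (value, group): (8,Y), (10,Y), (14,Y), (16,X), (16,Y), (17,X), (19,Y), (23,X), (23,Y), (25,X), (29,X), (29,Y)
ranks: 8->1, 10->2, 14->3, 16->4.5, 16->4.5, 17->6, 19->7, 23->8.5, 23->8.5, 25->10, 29->11.5, 29->11.5
Step 2: Rank sum for X: R1 = 4.5 + 6 + 8.5 + 10 + 11.5 = 40.5.
Step 3: U_X = R1 - n1(n1+1)/2 = 40.5 - 5*6/2 = 40.5 - 15 = 25.5.
       U_Y = n1*n2 - U_X = 35 - 25.5 = 9.5.
Step 4: Ties are present, so use the tie-corrected normal approximation (with continuity correction) for the p-value.
Step 5: p-value = 0.220788; compare to alpha = 0.05. fail to reject H0.

U_X = 25.5, p = 0.220788, fail to reject H0 at alpha = 0.05.


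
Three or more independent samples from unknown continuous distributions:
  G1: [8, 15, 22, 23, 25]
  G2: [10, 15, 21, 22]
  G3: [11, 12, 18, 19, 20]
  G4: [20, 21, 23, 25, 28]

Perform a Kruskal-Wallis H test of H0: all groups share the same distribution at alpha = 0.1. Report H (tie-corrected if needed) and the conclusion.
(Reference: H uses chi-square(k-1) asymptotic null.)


Step 1: Combine all N = 19 observations and assign midranks.
sorted (value, group, rank): (8,G1,1), (10,G2,2), (11,G3,3), (12,G3,4), (15,G1,5.5), (15,G2,5.5), (18,G3,7), (19,G3,8), (20,G3,9.5), (20,G4,9.5), (21,G2,11.5), (21,G4,11.5), (22,G1,13.5), (22,G2,13.5), (23,G1,15.5), (23,G4,15.5), (25,G1,17.5), (25,G4,17.5), (28,G4,19)
Step 2: Sum ranks within each group.
R_1 = 53 (n_1 = 5)
R_2 = 32.5 (n_2 = 4)
R_3 = 31.5 (n_3 = 5)
R_4 = 73 (n_4 = 5)
Step 3: H = 12/(N(N+1)) * sum(R_i^2/n_i) - 3(N+1)
     = 12/(19*20) * (53^2/5 + 32.5^2/4 + 31.5^2/5 + 73^2/5) - 3*20
     = 0.031579 * 2090.11 - 60
     = 6.003553.
Step 4: Ties present; correction factor C = 1 - 36/(19^3 - 19) = 0.994737. Corrected H = 6.003553 / 0.994737 = 6.035317.
Step 5: Under H0, H ~ chi^2(3); p-value = 0.109905.
Step 6: alpha = 0.1. fail to reject H0.

H = 6.0353, df = 3, p = 0.109905, fail to reject H0.


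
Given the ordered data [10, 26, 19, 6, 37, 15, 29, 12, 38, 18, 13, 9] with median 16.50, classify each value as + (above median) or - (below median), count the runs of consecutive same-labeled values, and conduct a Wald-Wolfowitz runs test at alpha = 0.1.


Step 1: Compute median = 16.50; label A = above, B = below.
Labels in order: BAABABABAABB  (n_A = 6, n_B = 6)
Step 2: Count runs R = 9.
Step 3: Under H0 (random ordering), E[R] = 2*n_A*n_B/(n_A+n_B) + 1 = 2*6*6/12 + 1 = 7.0000.
        Var[R] = 2*n_A*n_B*(2*n_A*n_B - n_A - n_B) / ((n_A+n_B)^2 * (n_A+n_B-1)) = 4320/1584 = 2.7273.
        SD[R] = 1.6514.
Step 4: Continuity-corrected z = (R - 0.5 - E[R]) / SD[R] = (9 - 0.5 - 7.0000) / 1.6514 = 0.9083.
Step 5: Two-sided p-value via normal approximation = 2*(1 - Phi(|z|)) = 0.363722.
Step 6: alpha = 0.1. fail to reject H0.

R = 9, z = 0.9083, p = 0.363722, fail to reject H0.


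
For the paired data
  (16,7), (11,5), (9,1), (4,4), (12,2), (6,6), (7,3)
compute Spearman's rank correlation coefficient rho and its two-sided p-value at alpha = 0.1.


Step 1: Rank x and y separately (midranks; no ties here).
rank(x): 16->7, 11->5, 9->4, 4->1, 12->6, 6->2, 7->3
rank(y): 7->7, 5->5, 1->1, 4->4, 2->2, 6->6, 3->3
Step 2: d_i = R_x(i) - R_y(i); compute d_i^2.
  (7-7)^2=0, (5-5)^2=0, (4-1)^2=9, (1-4)^2=9, (6-2)^2=16, (2-6)^2=16, (3-3)^2=0
sum(d^2) = 50.
Step 3: rho = 1 - 6*50 / (7*(7^2 - 1)) = 1 - 300/336 = 0.107143.
Step 4: Under H0, t = rho * sqrt((n-2)/(1-rho^2)) = 0.2410 ~ t(5).
Step 5: Two-sided p-value from the t-distribution with 5 df = 0.819151.
Step 6: alpha = 0.1. fail to reject H0.

rho = 0.1071, p = 0.819151, fail to reject H0 at alpha = 0.1.


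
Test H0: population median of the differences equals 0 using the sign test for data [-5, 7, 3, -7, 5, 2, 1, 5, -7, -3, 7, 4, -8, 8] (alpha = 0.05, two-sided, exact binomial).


Step 1: Discard zero differences. Original n = 14; n_eff = number of nonzero differences = 14.
Nonzero differences (with sign): -5, +7, +3, -7, +5, +2, +1, +5, -7, -3, +7, +4, -8, +8
Step 2: Count signs: positive = 9, negative = 5.
Step 3: Under H0: P(positive) = 0.5, so the number of positives S ~ Bin(14, 0.5).
Step 4: Two-sided exact p-value = sum of Bin(14,0.5) probabilities at or below the observed probability = 0.423950.
Step 5: alpha = 0.05. fail to reject H0.

n_eff = 14, pos = 9, neg = 5, p = 0.423950, fail to reject H0.


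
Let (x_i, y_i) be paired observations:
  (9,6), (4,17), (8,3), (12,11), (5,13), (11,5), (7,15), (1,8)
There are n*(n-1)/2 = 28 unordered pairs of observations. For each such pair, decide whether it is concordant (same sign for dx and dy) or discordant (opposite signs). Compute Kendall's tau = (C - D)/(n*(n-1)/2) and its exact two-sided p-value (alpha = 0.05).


Step 1: Enumerate the 28 unordered pairs (i,j) with i<j and classify each by sign(x_j-x_i) * sign(y_j-y_i).
  (1,2):dx=-5,dy=+11->D; (1,3):dx=-1,dy=-3->C; (1,4):dx=+3,dy=+5->C; (1,5):dx=-4,dy=+7->D
  (1,6):dx=+2,dy=-1->D; (1,7):dx=-2,dy=+9->D; (1,8):dx=-8,dy=+2->D; (2,3):dx=+4,dy=-14->D
  (2,4):dx=+8,dy=-6->D; (2,5):dx=+1,dy=-4->D; (2,6):dx=+7,dy=-12->D; (2,7):dx=+3,dy=-2->D
  (2,8):dx=-3,dy=-9->C; (3,4):dx=+4,dy=+8->C; (3,5):dx=-3,dy=+10->D; (3,6):dx=+3,dy=+2->C
  (3,7):dx=-1,dy=+12->D; (3,8):dx=-7,dy=+5->D; (4,5):dx=-7,dy=+2->D; (4,6):dx=-1,dy=-6->C
  (4,7):dx=-5,dy=+4->D; (4,8):dx=-11,dy=-3->C; (5,6):dx=+6,dy=-8->D; (5,7):dx=+2,dy=+2->C
  (5,8):dx=-4,dy=-5->C; (6,7):dx=-4,dy=+10->D; (6,8):dx=-10,dy=+3->D; (7,8):dx=-6,dy=-7->C
Step 2: C = 10, D = 18, total pairs = 28.
Step 3: tau = (C - D)/(n(n-1)/2) = (10 - 18)/28 = -0.285714.
Step 4: Exact two-sided p-value (enumerate n! = 40320 permutations of y under H0): p = 0.398760.
Step 5: alpha = 0.05. fail to reject H0.

tau_b = -0.2857 (C=10, D=18), p = 0.398760, fail to reject H0.


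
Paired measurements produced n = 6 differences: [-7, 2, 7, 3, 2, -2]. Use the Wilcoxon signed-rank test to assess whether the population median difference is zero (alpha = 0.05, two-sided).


Step 1: Drop any zero differences (none here) and take |d_i|.
|d| = [7, 2, 7, 3, 2, 2]
Step 2: Midrank |d_i| (ties get averaged ranks).
ranks: |7|->5.5, |2|->2, |7|->5.5, |3|->4, |2|->2, |2|->2
Step 3: Attach original signs; sum ranks with positive sign and with negative sign.
W+ = 2 + 5.5 + 4 + 2 = 13.5
W- = 5.5 + 2 = 7.5
(Check: W+ + W- = 21 should equal n(n+1)/2 = 21.)
Step 4: Test statistic W = min(W+, W-) = 7.5.
Step 5: Ties in |d|, so use the tie-corrected normal approximation.
        E[W] = n(n+1)/4 = 6*7/4 = 10.5.
        Tie groups: |d|=2 (t=3), |d|=7 (t=2); sum(t^3 - t) = 30.
        Var[W] = n(n+1)(2n+1)/24 - sum(t^3-t)/48 = 546/24 - 30/48 = 22.125.
        z = (W - E[W]) / sqrt(Var[W]) = (7.5 - 10.5) / 4.7037 = -0.6378.
        Two-sided p = 2*Phi(z) = 0.523609.
Step 6: alpha = 0.05. fail to reject H0.

W+ = 13.5, W- = 7.5, W = min = 7.5, p = 0.523609, fail to reject H0.


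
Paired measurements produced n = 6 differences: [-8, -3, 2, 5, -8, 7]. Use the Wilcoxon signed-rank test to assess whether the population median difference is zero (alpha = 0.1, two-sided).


Step 1: Drop any zero differences (none here) and take |d_i|.
|d| = [8, 3, 2, 5, 8, 7]
Step 2: Midrank |d_i| (ties get averaged ranks).
ranks: |8|->5.5, |3|->2, |2|->1, |5|->3, |8|->5.5, |7|->4
Step 3: Attach original signs; sum ranks with positive sign and with negative sign.
W+ = 1 + 3 + 4 = 8
W- = 5.5 + 2 + 5.5 = 13
(Check: W+ + W- = 21 should equal n(n+1)/2 = 21.)
Step 4: Test statistic W = min(W+, W-) = 8.
Step 5: Ties in |d|, so use the tie-corrected normal approximation.
        E[W] = n(n+1)/4 = 6*7/4 = 10.5.
        Tie groups: |d|=8 (t=2); sum(t^3 - t) = 6.
        Var[W] = n(n+1)(2n+1)/24 - sum(t^3-t)/48 = 546/24 - 6/48 = 22.625.
        z = (W - E[W]) / sqrt(Var[W]) = (8 - 10.5) / 4.7566 = -0.5256.
        Two-sided p = 2*Phi(z) = 0.599174.
Step 6: alpha = 0.1. fail to reject H0.

W+ = 8, W- = 13, W = min = 8, p = 0.599174, fail to reject H0.


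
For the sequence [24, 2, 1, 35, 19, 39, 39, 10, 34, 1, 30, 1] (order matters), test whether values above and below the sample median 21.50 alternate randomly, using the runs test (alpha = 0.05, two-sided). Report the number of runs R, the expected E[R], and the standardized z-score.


Step 1: Compute median = 21.50; label A = above, B = below.
Labels in order: ABBABAABABAB  (n_A = 6, n_B = 6)
Step 2: Count runs R = 10.
Step 3: Under H0 (random ordering), E[R] = 2*n_A*n_B/(n_A+n_B) + 1 = 2*6*6/12 + 1 = 7.0000.
        Var[R] = 2*n_A*n_B*(2*n_A*n_B - n_A - n_B) / ((n_A+n_B)^2 * (n_A+n_B-1)) = 4320/1584 = 2.7273.
        SD[R] = 1.6514.
Step 4: Continuity-corrected z = (R - 0.5 - E[R]) / SD[R] = (10 - 0.5 - 7.0000) / 1.6514 = 1.5138.
Step 5: Two-sided p-value via normal approximation = 2*(1 - Phi(|z|)) = 0.130070.
Step 6: alpha = 0.05. fail to reject H0.

R = 10, z = 1.5138, p = 0.130070, fail to reject H0.


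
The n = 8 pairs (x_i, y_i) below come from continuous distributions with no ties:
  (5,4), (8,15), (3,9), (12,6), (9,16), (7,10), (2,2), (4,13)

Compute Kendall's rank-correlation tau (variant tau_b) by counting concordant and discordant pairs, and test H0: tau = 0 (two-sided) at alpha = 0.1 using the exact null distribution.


Step 1: Enumerate the 28 unordered pairs (i,j) with i<j and classify each by sign(x_j-x_i) * sign(y_j-y_i).
  (1,2):dx=+3,dy=+11->C; (1,3):dx=-2,dy=+5->D; (1,4):dx=+7,dy=+2->C; (1,5):dx=+4,dy=+12->C
  (1,6):dx=+2,dy=+6->C; (1,7):dx=-3,dy=-2->C; (1,8):dx=-1,dy=+9->D; (2,3):dx=-5,dy=-6->C
  (2,4):dx=+4,dy=-9->D; (2,5):dx=+1,dy=+1->C; (2,6):dx=-1,dy=-5->C; (2,7):dx=-6,dy=-13->C
  (2,8):dx=-4,dy=-2->C; (3,4):dx=+9,dy=-3->D; (3,5):dx=+6,dy=+7->C; (3,6):dx=+4,dy=+1->C
  (3,7):dx=-1,dy=-7->C; (3,8):dx=+1,dy=+4->C; (4,5):dx=-3,dy=+10->D; (4,6):dx=-5,dy=+4->D
  (4,7):dx=-10,dy=-4->C; (4,8):dx=-8,dy=+7->D; (5,6):dx=-2,dy=-6->C; (5,7):dx=-7,dy=-14->C
  (5,8):dx=-5,dy=-3->C; (6,7):dx=-5,dy=-8->C; (6,8):dx=-3,dy=+3->D; (7,8):dx=+2,dy=+11->C
Step 2: C = 20, D = 8, total pairs = 28.
Step 3: tau = (C - D)/(n(n-1)/2) = (20 - 8)/28 = 0.428571.
Step 4: Exact two-sided p-value (enumerate n! = 40320 permutations of y under H0): p = 0.178869.
Step 5: alpha = 0.1. fail to reject H0.

tau_b = 0.4286 (C=20, D=8), p = 0.178869, fail to reject H0.


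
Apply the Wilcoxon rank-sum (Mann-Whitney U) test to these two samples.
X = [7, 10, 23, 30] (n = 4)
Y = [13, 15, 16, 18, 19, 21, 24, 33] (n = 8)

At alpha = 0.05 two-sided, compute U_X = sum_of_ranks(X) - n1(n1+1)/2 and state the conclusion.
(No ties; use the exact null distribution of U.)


Step 1: Combine and sort all 12 observations; assign midranks.
sorted (value, group): (7,X), (10,X), (13,Y), (15,Y), (16,Y), (18,Y), (19,Y), (21,Y), (23,X), (24,Y), (30,X), (33,Y)
ranks: 7->1, 10->2, 13->3, 15->4, 16->5, 18->6, 19->7, 21->8, 23->9, 24->10, 30->11, 33->12
Step 2: Rank sum for X: R1 = 1 + 2 + 9 + 11 = 23.
Step 3: U_X = R1 - n1(n1+1)/2 = 23 - 4*5/2 = 23 - 10 = 13.
       U_Y = n1*n2 - U_X = 32 - 13 = 19.
Step 4: No ties, so the exact null distribution of U (based on enumerating the C(12,4) = 495 equally likely rank assignments) gives the two-sided p-value.
Step 5: p-value = 0.682828; compare to alpha = 0.05. fail to reject H0.

U_X = 13, p = 0.682828, fail to reject H0 at alpha = 0.05.


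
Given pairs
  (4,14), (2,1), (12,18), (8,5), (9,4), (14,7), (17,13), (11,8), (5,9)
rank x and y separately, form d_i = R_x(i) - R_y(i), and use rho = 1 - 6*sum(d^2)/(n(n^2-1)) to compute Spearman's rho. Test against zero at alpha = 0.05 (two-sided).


Step 1: Rank x and y separately (midranks; no ties here).
rank(x): 4->2, 2->1, 12->7, 8->4, 9->5, 14->8, 17->9, 11->6, 5->3
rank(y): 14->8, 1->1, 18->9, 5->3, 4->2, 7->4, 13->7, 8->5, 9->6
Step 2: d_i = R_x(i) - R_y(i); compute d_i^2.
  (2-8)^2=36, (1-1)^2=0, (7-9)^2=4, (4-3)^2=1, (5-2)^2=9, (8-4)^2=16, (9-7)^2=4, (6-5)^2=1, (3-6)^2=9
sum(d^2) = 80.
Step 3: rho = 1 - 6*80 / (9*(9^2 - 1)) = 1 - 480/720 = 0.333333.
Step 4: Under H0, t = rho * sqrt((n-2)/(1-rho^2)) = 0.9354 ~ t(7).
Step 5: Two-sided p-value from the t-distribution with 7 df = 0.380713.
Step 6: alpha = 0.05. fail to reject H0.

rho = 0.3333, p = 0.380713, fail to reject H0 at alpha = 0.05.


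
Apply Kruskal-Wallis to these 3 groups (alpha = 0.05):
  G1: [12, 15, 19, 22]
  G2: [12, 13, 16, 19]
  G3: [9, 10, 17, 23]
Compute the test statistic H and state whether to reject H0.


Step 1: Combine all N = 12 observations and assign midranks.
sorted (value, group, rank): (9,G3,1), (10,G3,2), (12,G1,3.5), (12,G2,3.5), (13,G2,5), (15,G1,6), (16,G2,7), (17,G3,8), (19,G1,9.5), (19,G2,9.5), (22,G1,11), (23,G3,12)
Step 2: Sum ranks within each group.
R_1 = 30 (n_1 = 4)
R_2 = 25 (n_2 = 4)
R_3 = 23 (n_3 = 4)
Step 3: H = 12/(N(N+1)) * sum(R_i^2/n_i) - 3(N+1)
     = 12/(12*13) * (30^2/4 + 25^2/4 + 23^2/4) - 3*13
     = 0.076923 * 513.5 - 39
     = 0.500000.
Step 4: Ties present; correction factor C = 1 - 12/(12^3 - 12) = 0.993007. Corrected H = 0.500000 / 0.993007 = 0.503521.
Step 5: Under H0, H ~ chi^2(2); p-value = 0.777431.
Step 6: alpha = 0.05. fail to reject H0.

H = 0.5035, df = 2, p = 0.777431, fail to reject H0.


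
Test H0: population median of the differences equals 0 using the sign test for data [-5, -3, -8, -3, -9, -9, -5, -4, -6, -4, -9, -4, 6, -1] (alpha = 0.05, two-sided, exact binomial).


Step 1: Discard zero differences. Original n = 14; n_eff = number of nonzero differences = 14.
Nonzero differences (with sign): -5, -3, -8, -3, -9, -9, -5, -4, -6, -4, -9, -4, +6, -1
Step 2: Count signs: positive = 1, negative = 13.
Step 3: Under H0: P(positive) = 0.5, so the number of positives S ~ Bin(14, 0.5).
Step 4: Two-sided exact p-value = sum of Bin(14,0.5) probabilities at or below the observed probability = 0.001831.
Step 5: alpha = 0.05. reject H0.

n_eff = 14, pos = 1, neg = 13, p = 0.001831, reject H0.


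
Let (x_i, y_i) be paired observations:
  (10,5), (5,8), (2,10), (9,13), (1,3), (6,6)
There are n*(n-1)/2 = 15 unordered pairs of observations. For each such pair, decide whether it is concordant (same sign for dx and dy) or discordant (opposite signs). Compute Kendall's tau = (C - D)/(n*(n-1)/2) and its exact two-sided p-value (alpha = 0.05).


Step 1: Enumerate the 15 unordered pairs (i,j) with i<j and classify each by sign(x_j-x_i) * sign(y_j-y_i).
  (1,2):dx=-5,dy=+3->D; (1,3):dx=-8,dy=+5->D; (1,4):dx=-1,dy=+8->D; (1,5):dx=-9,dy=-2->C
  (1,6):dx=-4,dy=+1->D; (2,3):dx=-3,dy=+2->D; (2,4):dx=+4,dy=+5->C; (2,5):dx=-4,dy=-5->C
  (2,6):dx=+1,dy=-2->D; (3,4):dx=+7,dy=+3->C; (3,5):dx=-1,dy=-7->C; (3,6):dx=+4,dy=-4->D
  (4,5):dx=-8,dy=-10->C; (4,6):dx=-3,dy=-7->C; (5,6):dx=+5,dy=+3->C
Step 2: C = 8, D = 7, total pairs = 15.
Step 3: tau = (C - D)/(n(n-1)/2) = (8 - 7)/15 = 0.066667.
Step 4: Exact two-sided p-value (enumerate n! = 720 permutations of y under H0): p = 1.000000.
Step 5: alpha = 0.05. fail to reject H0.

tau_b = 0.0667 (C=8, D=7), p = 1.000000, fail to reject H0.


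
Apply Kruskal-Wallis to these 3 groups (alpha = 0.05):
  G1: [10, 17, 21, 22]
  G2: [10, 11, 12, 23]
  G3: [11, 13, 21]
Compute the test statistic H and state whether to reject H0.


Step 1: Combine all N = 11 observations and assign midranks.
sorted (value, group, rank): (10,G1,1.5), (10,G2,1.5), (11,G2,3.5), (11,G3,3.5), (12,G2,5), (13,G3,6), (17,G1,7), (21,G1,8.5), (21,G3,8.5), (22,G1,10), (23,G2,11)
Step 2: Sum ranks within each group.
R_1 = 27 (n_1 = 4)
R_2 = 21 (n_2 = 4)
R_3 = 18 (n_3 = 3)
Step 3: H = 12/(N(N+1)) * sum(R_i^2/n_i) - 3(N+1)
     = 12/(11*12) * (27^2/4 + 21^2/4 + 18^2/3) - 3*12
     = 0.090909 * 400.5 - 36
     = 0.409091.
Step 4: Ties present; correction factor C = 1 - 18/(11^3 - 11) = 0.986364. Corrected H = 0.409091 / 0.986364 = 0.414747.
Step 5: Under H0, H ~ chi^2(2); p-value = 0.812716.
Step 6: alpha = 0.05. fail to reject H0.

H = 0.4147, df = 2, p = 0.812716, fail to reject H0.


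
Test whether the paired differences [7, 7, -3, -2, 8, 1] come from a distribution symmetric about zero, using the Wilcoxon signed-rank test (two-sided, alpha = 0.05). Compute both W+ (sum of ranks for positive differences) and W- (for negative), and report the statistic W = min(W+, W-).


Step 1: Drop any zero differences (none here) and take |d_i|.
|d| = [7, 7, 3, 2, 8, 1]
Step 2: Midrank |d_i| (ties get averaged ranks).
ranks: |7|->4.5, |7|->4.5, |3|->3, |2|->2, |8|->6, |1|->1
Step 3: Attach original signs; sum ranks with positive sign and with negative sign.
W+ = 4.5 + 4.5 + 6 + 1 = 16
W- = 3 + 2 = 5
(Check: W+ + W- = 21 should equal n(n+1)/2 = 21.)
Step 4: Test statistic W = min(W+, W-) = 5.
Step 5: Ties in |d|, so use the tie-corrected normal approximation.
        E[W] = n(n+1)/4 = 6*7/4 = 10.5.
        Tie groups: |d|=7 (t=2); sum(t^3 - t) = 6.
        Var[W] = n(n+1)(2n+1)/24 - sum(t^3-t)/48 = 546/24 - 6/48 = 22.625.
        z = (W - E[W]) / sqrt(Var[W]) = (5 - 10.5) / 4.7566 = -1.1563.
        Two-sided p = 2*Phi(z) = 0.247561.
Step 6: alpha = 0.05. fail to reject H0.

W+ = 16, W- = 5, W = min = 5, p = 0.247561, fail to reject H0.


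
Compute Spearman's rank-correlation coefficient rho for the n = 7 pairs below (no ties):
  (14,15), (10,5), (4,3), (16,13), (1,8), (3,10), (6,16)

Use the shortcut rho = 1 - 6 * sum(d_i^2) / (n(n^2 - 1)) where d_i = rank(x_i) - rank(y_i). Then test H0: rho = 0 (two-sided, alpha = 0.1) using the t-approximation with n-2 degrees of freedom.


Step 1: Rank x and y separately (midranks; no ties here).
rank(x): 14->6, 10->5, 4->3, 16->7, 1->1, 3->2, 6->4
rank(y): 15->6, 5->2, 3->1, 13->5, 8->3, 10->4, 16->7
Step 2: d_i = R_x(i) - R_y(i); compute d_i^2.
  (6-6)^2=0, (5-2)^2=9, (3-1)^2=4, (7-5)^2=4, (1-3)^2=4, (2-4)^2=4, (4-7)^2=9
sum(d^2) = 34.
Step 3: rho = 1 - 6*34 / (7*(7^2 - 1)) = 1 - 204/336 = 0.392857.
Step 4: Under H0, t = rho * sqrt((n-2)/(1-rho^2)) = 0.9553 ~ t(5).
Step 5: Two-sided p-value from the t-distribution with 5 df = 0.383317.
Step 6: alpha = 0.1. fail to reject H0.

rho = 0.3929, p = 0.383317, fail to reject H0 at alpha = 0.1.


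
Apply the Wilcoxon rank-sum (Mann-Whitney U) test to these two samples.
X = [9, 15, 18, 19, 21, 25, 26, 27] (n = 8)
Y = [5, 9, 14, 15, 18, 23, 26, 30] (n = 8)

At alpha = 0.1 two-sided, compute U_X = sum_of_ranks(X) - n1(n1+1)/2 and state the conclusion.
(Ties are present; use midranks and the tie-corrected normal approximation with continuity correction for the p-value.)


Step 1: Combine and sort all 16 observations; assign midranks.
sorted (value, group): (5,Y), (9,X), (9,Y), (14,Y), (15,X), (15,Y), (18,X), (18,Y), (19,X), (21,X), (23,Y), (25,X), (26,X), (26,Y), (27,X), (30,Y)
ranks: 5->1, 9->2.5, 9->2.5, 14->4, 15->5.5, 15->5.5, 18->7.5, 18->7.5, 19->9, 21->10, 23->11, 25->12, 26->13.5, 26->13.5, 27->15, 30->16
Step 2: Rank sum for X: R1 = 2.5 + 5.5 + 7.5 + 9 + 10 + 12 + 13.5 + 15 = 75.
Step 3: U_X = R1 - n1(n1+1)/2 = 75 - 8*9/2 = 75 - 36 = 39.
       U_Y = n1*n2 - U_X = 64 - 39 = 25.
Step 4: Ties are present, so use the tie-corrected normal approximation (with continuity correction) for the p-value.
Step 5: p-value = 0.493563; compare to alpha = 0.1. fail to reject H0.

U_X = 39, p = 0.493563, fail to reject H0 at alpha = 0.1.


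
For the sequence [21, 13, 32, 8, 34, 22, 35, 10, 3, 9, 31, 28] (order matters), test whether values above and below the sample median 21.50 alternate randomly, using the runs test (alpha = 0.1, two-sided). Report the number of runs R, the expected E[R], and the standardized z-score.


Step 1: Compute median = 21.50; label A = above, B = below.
Labels in order: BBABAAABBBAA  (n_A = 6, n_B = 6)
Step 2: Count runs R = 6.
Step 3: Under H0 (random ordering), E[R] = 2*n_A*n_B/(n_A+n_B) + 1 = 2*6*6/12 + 1 = 7.0000.
        Var[R] = 2*n_A*n_B*(2*n_A*n_B - n_A - n_B) / ((n_A+n_B)^2 * (n_A+n_B-1)) = 4320/1584 = 2.7273.
        SD[R] = 1.6514.
Step 4: Continuity-corrected z = (R + 0.5 - E[R]) / SD[R] = (6 + 0.5 - 7.0000) / 1.6514 = -0.3028.
Step 5: Two-sided p-value via normal approximation = 2*(1 - Phi(|z|)) = 0.762069.
Step 6: alpha = 0.1. fail to reject H0.

R = 6, z = -0.3028, p = 0.762069, fail to reject H0.


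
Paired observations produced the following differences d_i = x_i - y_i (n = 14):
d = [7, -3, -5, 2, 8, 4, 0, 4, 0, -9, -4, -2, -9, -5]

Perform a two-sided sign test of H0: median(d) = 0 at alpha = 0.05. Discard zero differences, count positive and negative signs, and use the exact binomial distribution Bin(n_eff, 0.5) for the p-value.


Step 1: Discard zero differences. Original n = 14; n_eff = number of nonzero differences = 12.
Nonzero differences (with sign): +7, -3, -5, +2, +8, +4, +4, -9, -4, -2, -9, -5
Step 2: Count signs: positive = 5, negative = 7.
Step 3: Under H0: P(positive) = 0.5, so the number of positives S ~ Bin(12, 0.5).
Step 4: Two-sided exact p-value = sum of Bin(12,0.5) probabilities at or below the observed probability = 0.774414.
Step 5: alpha = 0.05. fail to reject H0.

n_eff = 12, pos = 5, neg = 7, p = 0.774414, fail to reject H0.


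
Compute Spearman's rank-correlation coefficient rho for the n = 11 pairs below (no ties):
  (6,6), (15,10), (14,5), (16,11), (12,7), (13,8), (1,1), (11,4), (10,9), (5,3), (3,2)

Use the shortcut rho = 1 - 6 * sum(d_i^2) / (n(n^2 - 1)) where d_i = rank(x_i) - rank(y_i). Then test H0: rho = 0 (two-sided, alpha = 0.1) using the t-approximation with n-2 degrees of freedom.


Step 1: Rank x and y separately (midranks; no ties here).
rank(x): 6->4, 15->10, 14->9, 16->11, 12->7, 13->8, 1->1, 11->6, 10->5, 5->3, 3->2
rank(y): 6->6, 10->10, 5->5, 11->11, 7->7, 8->8, 1->1, 4->4, 9->9, 3->3, 2->2
Step 2: d_i = R_x(i) - R_y(i); compute d_i^2.
  (4-6)^2=4, (10-10)^2=0, (9-5)^2=16, (11-11)^2=0, (7-7)^2=0, (8-8)^2=0, (1-1)^2=0, (6-4)^2=4, (5-9)^2=16, (3-3)^2=0, (2-2)^2=0
sum(d^2) = 40.
Step 3: rho = 1 - 6*40 / (11*(11^2 - 1)) = 1 - 240/1320 = 0.818182.
Step 4: Under H0, t = rho * sqrt((n-2)/(1-rho^2)) = 4.2691 ~ t(9).
Step 5: Two-sided p-value from the t-distribution with 9 df = 0.002083.
Step 6: alpha = 0.1. reject H0.

rho = 0.8182, p = 0.002083, reject H0 at alpha = 0.1.


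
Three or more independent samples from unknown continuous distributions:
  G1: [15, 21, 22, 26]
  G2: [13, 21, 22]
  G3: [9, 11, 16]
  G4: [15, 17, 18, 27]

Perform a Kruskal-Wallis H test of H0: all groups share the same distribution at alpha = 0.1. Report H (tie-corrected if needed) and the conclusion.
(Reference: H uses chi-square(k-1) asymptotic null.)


Step 1: Combine all N = 14 observations and assign midranks.
sorted (value, group, rank): (9,G3,1), (11,G3,2), (13,G2,3), (15,G1,4.5), (15,G4,4.5), (16,G3,6), (17,G4,7), (18,G4,8), (21,G1,9.5), (21,G2,9.5), (22,G1,11.5), (22,G2,11.5), (26,G1,13), (27,G4,14)
Step 2: Sum ranks within each group.
R_1 = 38.5 (n_1 = 4)
R_2 = 24 (n_2 = 3)
R_3 = 9 (n_3 = 3)
R_4 = 33.5 (n_4 = 4)
Step 3: H = 12/(N(N+1)) * sum(R_i^2/n_i) - 3(N+1)
     = 12/(14*15) * (38.5^2/4 + 24^2/3 + 9^2/3 + 33.5^2/4) - 3*15
     = 0.057143 * 870.125 - 45
     = 4.721429.
Step 4: Ties present; correction factor C = 1 - 18/(14^3 - 14) = 0.993407. Corrected H = 4.721429 / 0.993407 = 4.752765.
Step 5: Under H0, H ~ chi^2(3); p-value = 0.190822.
Step 6: alpha = 0.1. fail to reject H0.

H = 4.7528, df = 3, p = 0.190822, fail to reject H0.


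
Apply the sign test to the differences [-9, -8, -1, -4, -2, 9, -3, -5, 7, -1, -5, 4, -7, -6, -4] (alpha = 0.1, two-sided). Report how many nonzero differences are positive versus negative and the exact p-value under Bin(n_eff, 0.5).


Step 1: Discard zero differences. Original n = 15; n_eff = number of nonzero differences = 15.
Nonzero differences (with sign): -9, -8, -1, -4, -2, +9, -3, -5, +7, -1, -5, +4, -7, -6, -4
Step 2: Count signs: positive = 3, negative = 12.
Step 3: Under H0: P(positive) = 0.5, so the number of positives S ~ Bin(15, 0.5).
Step 4: Two-sided exact p-value = sum of Bin(15,0.5) probabilities at or below the observed probability = 0.035156.
Step 5: alpha = 0.1. reject H0.

n_eff = 15, pos = 3, neg = 12, p = 0.035156, reject H0.


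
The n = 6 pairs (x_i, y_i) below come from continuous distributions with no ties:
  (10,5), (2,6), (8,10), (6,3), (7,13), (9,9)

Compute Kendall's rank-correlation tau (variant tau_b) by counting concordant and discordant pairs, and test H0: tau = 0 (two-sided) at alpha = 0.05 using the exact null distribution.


Step 1: Enumerate the 15 unordered pairs (i,j) with i<j and classify each by sign(x_j-x_i) * sign(y_j-y_i).
  (1,2):dx=-8,dy=+1->D; (1,3):dx=-2,dy=+5->D; (1,4):dx=-4,dy=-2->C; (1,5):dx=-3,dy=+8->D
  (1,6):dx=-1,dy=+4->D; (2,3):dx=+6,dy=+4->C; (2,4):dx=+4,dy=-3->D; (2,5):dx=+5,dy=+7->C
  (2,6):dx=+7,dy=+3->C; (3,4):dx=-2,dy=-7->C; (3,5):dx=-1,dy=+3->D; (3,6):dx=+1,dy=-1->D
  (4,5):dx=+1,dy=+10->C; (4,6):dx=+3,dy=+6->C; (5,6):dx=+2,dy=-4->D
Step 2: C = 7, D = 8, total pairs = 15.
Step 3: tau = (C - D)/(n(n-1)/2) = (7 - 8)/15 = -0.066667.
Step 4: Exact two-sided p-value (enumerate n! = 720 permutations of y under H0): p = 1.000000.
Step 5: alpha = 0.05. fail to reject H0.

tau_b = -0.0667 (C=7, D=8), p = 1.000000, fail to reject H0.


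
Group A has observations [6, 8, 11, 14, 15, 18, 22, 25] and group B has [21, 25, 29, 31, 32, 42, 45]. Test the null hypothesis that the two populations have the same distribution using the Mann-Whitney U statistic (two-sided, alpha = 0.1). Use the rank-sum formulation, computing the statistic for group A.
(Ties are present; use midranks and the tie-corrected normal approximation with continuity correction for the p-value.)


Step 1: Combine and sort all 15 observations; assign midranks.
sorted (value, group): (6,X), (8,X), (11,X), (14,X), (15,X), (18,X), (21,Y), (22,X), (25,X), (25,Y), (29,Y), (31,Y), (32,Y), (42,Y), (45,Y)
ranks: 6->1, 8->2, 11->3, 14->4, 15->5, 18->6, 21->7, 22->8, 25->9.5, 25->9.5, 29->11, 31->12, 32->13, 42->14, 45->15
Step 2: Rank sum for X: R1 = 1 + 2 + 3 + 4 + 5 + 6 + 8 + 9.5 = 38.5.
Step 3: U_X = R1 - n1(n1+1)/2 = 38.5 - 8*9/2 = 38.5 - 36 = 2.5.
       U_Y = n1*n2 - U_X = 56 - 2.5 = 53.5.
Step 4: Ties are present, so use the tie-corrected normal approximation (with continuity correction) for the p-value.
Step 5: p-value = 0.003782; compare to alpha = 0.1. reject H0.

U_X = 2.5, p = 0.003782, reject H0 at alpha = 0.1.


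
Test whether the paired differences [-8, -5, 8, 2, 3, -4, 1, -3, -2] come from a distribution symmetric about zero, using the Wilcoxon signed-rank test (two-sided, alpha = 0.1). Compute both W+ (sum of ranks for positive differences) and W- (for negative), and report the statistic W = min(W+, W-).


Step 1: Drop any zero differences (none here) and take |d_i|.
|d| = [8, 5, 8, 2, 3, 4, 1, 3, 2]
Step 2: Midrank |d_i| (ties get averaged ranks).
ranks: |8|->8.5, |5|->7, |8|->8.5, |2|->2.5, |3|->4.5, |4|->6, |1|->1, |3|->4.5, |2|->2.5
Step 3: Attach original signs; sum ranks with positive sign and with negative sign.
W+ = 8.5 + 2.5 + 4.5 + 1 = 16.5
W- = 8.5 + 7 + 6 + 4.5 + 2.5 = 28.5
(Check: W+ + W- = 45 should equal n(n+1)/2 = 45.)
Step 4: Test statistic W = min(W+, W-) = 16.5.
Step 5: Ties in |d|, so use the tie-corrected normal approximation.
        E[W] = n(n+1)/4 = 9*10/4 = 22.5.
        Tie groups: |d|=2 (t=2), |d|=3 (t=2), |d|=8 (t=2); sum(t^3 - t) = 18.
        Var[W] = n(n+1)(2n+1)/24 - sum(t^3-t)/48 = 1710/24 - 18/48 = 70.875.
        z = (W - E[W]) / sqrt(Var[W]) = (16.5 - 22.5) / 8.4187 = -0.7127.
        Two-sided p = 2*Phi(z) = 0.476033.
Step 6: alpha = 0.1. fail to reject H0.

W+ = 16.5, W- = 28.5, W = min = 16.5, p = 0.476033, fail to reject H0.


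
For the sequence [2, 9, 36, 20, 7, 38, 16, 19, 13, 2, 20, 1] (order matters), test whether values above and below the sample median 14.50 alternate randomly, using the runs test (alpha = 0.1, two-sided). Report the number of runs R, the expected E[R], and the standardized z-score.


Step 1: Compute median = 14.50; label A = above, B = below.
Labels in order: BBAABAAABBAB  (n_A = 6, n_B = 6)
Step 2: Count runs R = 7.
Step 3: Under H0 (random ordering), E[R] = 2*n_A*n_B/(n_A+n_B) + 1 = 2*6*6/12 + 1 = 7.0000.
        Var[R] = 2*n_A*n_B*(2*n_A*n_B - n_A - n_B) / ((n_A+n_B)^2 * (n_A+n_B-1)) = 4320/1584 = 2.7273.
        SD[R] = 1.6514.
Step 4: R = E[R], so z = 0 with no continuity correction.
Step 5: Two-sided p-value via normal approximation = 2*(1 - Phi(|z|)) = 1.000000.
Step 6: alpha = 0.1. fail to reject H0.

R = 7, z = 0.0000, p = 1.000000, fail to reject H0.


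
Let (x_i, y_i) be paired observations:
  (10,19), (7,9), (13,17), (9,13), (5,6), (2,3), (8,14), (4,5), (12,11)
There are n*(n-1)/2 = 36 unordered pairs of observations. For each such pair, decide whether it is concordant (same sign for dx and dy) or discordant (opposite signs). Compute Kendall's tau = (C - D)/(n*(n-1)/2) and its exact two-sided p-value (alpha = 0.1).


Step 1: Enumerate the 36 unordered pairs (i,j) with i<j and classify each by sign(x_j-x_i) * sign(y_j-y_i).
  (1,2):dx=-3,dy=-10->C; (1,3):dx=+3,dy=-2->D; (1,4):dx=-1,dy=-6->C; (1,5):dx=-5,dy=-13->C
  (1,6):dx=-8,dy=-16->C; (1,7):dx=-2,dy=-5->C; (1,8):dx=-6,dy=-14->C; (1,9):dx=+2,dy=-8->D
  (2,3):dx=+6,dy=+8->C; (2,4):dx=+2,dy=+4->C; (2,5):dx=-2,dy=-3->C; (2,6):dx=-5,dy=-6->C
  (2,7):dx=+1,dy=+5->C; (2,8):dx=-3,dy=-4->C; (2,9):dx=+5,dy=+2->C; (3,4):dx=-4,dy=-4->C
  (3,5):dx=-8,dy=-11->C; (3,6):dx=-11,dy=-14->C; (3,7):dx=-5,dy=-3->C; (3,8):dx=-9,dy=-12->C
  (3,9):dx=-1,dy=-6->C; (4,5):dx=-4,dy=-7->C; (4,6):dx=-7,dy=-10->C; (4,7):dx=-1,dy=+1->D
  (4,8):dx=-5,dy=-8->C; (4,9):dx=+3,dy=-2->D; (5,6):dx=-3,dy=-3->C; (5,7):dx=+3,dy=+8->C
  (5,8):dx=-1,dy=-1->C; (5,9):dx=+7,dy=+5->C; (6,7):dx=+6,dy=+11->C; (6,8):dx=+2,dy=+2->C
  (6,9):dx=+10,dy=+8->C; (7,8):dx=-4,dy=-9->C; (7,9):dx=+4,dy=-3->D; (8,9):dx=+8,dy=+6->C
Step 2: C = 31, D = 5, total pairs = 36.
Step 3: tau = (C - D)/(n(n-1)/2) = (31 - 5)/36 = 0.722222.
Step 4: Exact two-sided p-value (enumerate n! = 362880 permutations of y under H0): p = 0.005886.
Step 5: alpha = 0.1. reject H0.

tau_b = 0.7222 (C=31, D=5), p = 0.005886, reject H0.


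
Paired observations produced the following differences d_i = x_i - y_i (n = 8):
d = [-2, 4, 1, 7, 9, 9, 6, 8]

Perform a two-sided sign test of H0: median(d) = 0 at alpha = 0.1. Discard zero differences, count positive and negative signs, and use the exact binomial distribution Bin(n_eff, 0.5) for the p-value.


Step 1: Discard zero differences. Original n = 8; n_eff = number of nonzero differences = 8.
Nonzero differences (with sign): -2, +4, +1, +7, +9, +9, +6, +8
Step 2: Count signs: positive = 7, negative = 1.
Step 3: Under H0: P(positive) = 0.5, so the number of positives S ~ Bin(8, 0.5).
Step 4: Two-sided exact p-value = sum of Bin(8,0.5) probabilities at or below the observed probability = 0.070312.
Step 5: alpha = 0.1. reject H0.

n_eff = 8, pos = 7, neg = 1, p = 0.070312, reject H0.


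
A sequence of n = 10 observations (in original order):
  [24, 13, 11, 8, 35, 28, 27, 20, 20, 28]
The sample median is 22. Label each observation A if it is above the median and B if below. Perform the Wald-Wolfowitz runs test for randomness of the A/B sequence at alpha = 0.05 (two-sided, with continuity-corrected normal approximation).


Step 1: Compute median = 22; label A = above, B = below.
Labels in order: ABBBAAABBA  (n_A = 5, n_B = 5)
Step 2: Count runs R = 5.
Step 3: Under H0 (random ordering), E[R] = 2*n_A*n_B/(n_A+n_B) + 1 = 2*5*5/10 + 1 = 6.0000.
        Var[R] = 2*n_A*n_B*(2*n_A*n_B - n_A - n_B) / ((n_A+n_B)^2 * (n_A+n_B-1)) = 2000/900 = 2.2222.
        SD[R] = 1.4907.
Step 4: Continuity-corrected z = (R + 0.5 - E[R]) / SD[R] = (5 + 0.5 - 6.0000) / 1.4907 = -0.3354.
Step 5: Two-sided p-value via normal approximation = 2*(1 - Phi(|z|)) = 0.737316.
Step 6: alpha = 0.05. fail to reject H0.

R = 5, z = -0.3354, p = 0.737316, fail to reject H0.


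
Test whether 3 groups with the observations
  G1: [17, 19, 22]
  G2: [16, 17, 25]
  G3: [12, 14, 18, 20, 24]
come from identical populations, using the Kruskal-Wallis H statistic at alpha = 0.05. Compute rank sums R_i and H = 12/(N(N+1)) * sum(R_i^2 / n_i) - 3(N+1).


Step 1: Combine all N = 11 observations and assign midranks.
sorted (value, group, rank): (12,G3,1), (14,G3,2), (16,G2,3), (17,G1,4.5), (17,G2,4.5), (18,G3,6), (19,G1,7), (20,G3,8), (22,G1,9), (24,G3,10), (25,G2,11)
Step 2: Sum ranks within each group.
R_1 = 20.5 (n_1 = 3)
R_2 = 18.5 (n_2 = 3)
R_3 = 27 (n_3 = 5)
Step 3: H = 12/(N(N+1)) * sum(R_i^2/n_i) - 3(N+1)
     = 12/(11*12) * (20.5^2/3 + 18.5^2/3 + 27^2/5) - 3*12
     = 0.090909 * 399.967 - 36
     = 0.360606.
Step 4: Ties present; correction factor C = 1 - 6/(11^3 - 11) = 0.995455. Corrected H = 0.360606 / 0.995455 = 0.362253.
Step 5: Under H0, H ~ chi^2(2); p-value = 0.834330.
Step 6: alpha = 0.05. fail to reject H0.

H = 0.3623, df = 2, p = 0.834330, fail to reject H0.


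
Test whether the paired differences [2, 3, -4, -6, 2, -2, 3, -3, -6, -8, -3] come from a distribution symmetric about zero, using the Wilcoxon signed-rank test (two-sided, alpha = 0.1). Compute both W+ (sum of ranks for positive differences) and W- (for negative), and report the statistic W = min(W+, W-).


Step 1: Drop any zero differences (none here) and take |d_i|.
|d| = [2, 3, 4, 6, 2, 2, 3, 3, 6, 8, 3]
Step 2: Midrank |d_i| (ties get averaged ranks).
ranks: |2|->2, |3|->5.5, |4|->8, |6|->9.5, |2|->2, |2|->2, |3|->5.5, |3|->5.5, |6|->9.5, |8|->11, |3|->5.5
Step 3: Attach original signs; sum ranks with positive sign and with negative sign.
W+ = 2 + 5.5 + 2 + 5.5 = 15
W- = 8 + 9.5 + 2 + 5.5 + 9.5 + 11 + 5.5 = 51
(Check: W+ + W- = 66 should equal n(n+1)/2 = 66.)
Step 4: Test statistic W = min(W+, W-) = 15.
Step 5: Ties in |d|, so use the tie-corrected normal approximation.
        E[W] = n(n+1)/4 = 11*12/4 = 33.
        Tie groups: |d|=2 (t=3), |d|=3 (t=4), |d|=6 (t=2); sum(t^3 - t) = 90.
        Var[W] = n(n+1)(2n+1)/24 - sum(t^3-t)/48 = 3036/24 - 90/48 = 124.625.
        z = (W - E[W]) / sqrt(Var[W]) = (15 - 33) / 11.1636 = -1.6124.
        Two-sided p = 2*Phi(z) = 0.106877.
Step 6: alpha = 0.1. fail to reject H0.

W+ = 15, W- = 51, W = min = 15, p = 0.106877, fail to reject H0.


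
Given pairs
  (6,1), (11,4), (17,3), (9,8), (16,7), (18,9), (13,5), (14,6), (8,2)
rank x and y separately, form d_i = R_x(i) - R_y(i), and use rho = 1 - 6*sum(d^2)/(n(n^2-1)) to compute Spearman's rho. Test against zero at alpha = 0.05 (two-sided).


Step 1: Rank x and y separately (midranks; no ties here).
rank(x): 6->1, 11->4, 17->8, 9->3, 16->7, 18->9, 13->5, 14->6, 8->2
rank(y): 1->1, 4->4, 3->3, 8->8, 7->7, 9->9, 5->5, 6->6, 2->2
Step 2: d_i = R_x(i) - R_y(i); compute d_i^2.
  (1-1)^2=0, (4-4)^2=0, (8-3)^2=25, (3-8)^2=25, (7-7)^2=0, (9-9)^2=0, (5-5)^2=0, (6-6)^2=0, (2-2)^2=0
sum(d^2) = 50.
Step 3: rho = 1 - 6*50 / (9*(9^2 - 1)) = 1 - 300/720 = 0.583333.
Step 4: Under H0, t = rho * sqrt((n-2)/(1-rho^2)) = 1.9001 ~ t(7).
Step 5: Two-sided p-value from the t-distribution with 7 df = 0.099186.
Step 6: alpha = 0.05. fail to reject H0.

rho = 0.5833, p = 0.099186, fail to reject H0 at alpha = 0.05.


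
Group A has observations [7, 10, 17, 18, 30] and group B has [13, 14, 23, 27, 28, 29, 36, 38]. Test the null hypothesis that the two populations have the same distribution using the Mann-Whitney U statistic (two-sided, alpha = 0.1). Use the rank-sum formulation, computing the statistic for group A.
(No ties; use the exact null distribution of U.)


Step 1: Combine and sort all 13 observations; assign midranks.
sorted (value, group): (7,X), (10,X), (13,Y), (14,Y), (17,X), (18,X), (23,Y), (27,Y), (28,Y), (29,Y), (30,X), (36,Y), (38,Y)
ranks: 7->1, 10->2, 13->3, 14->4, 17->5, 18->6, 23->7, 27->8, 28->9, 29->10, 30->11, 36->12, 38->13
Step 2: Rank sum for X: R1 = 1 + 2 + 5 + 6 + 11 = 25.
Step 3: U_X = R1 - n1(n1+1)/2 = 25 - 5*6/2 = 25 - 15 = 10.
       U_Y = n1*n2 - U_X = 40 - 10 = 30.
Step 4: No ties, so the exact null distribution of U (based on enumerating the C(13,5) = 1287 equally likely rank assignments) gives the two-sided p-value.
Step 5: p-value = 0.170940; compare to alpha = 0.1. fail to reject H0.

U_X = 10, p = 0.170940, fail to reject H0 at alpha = 0.1.


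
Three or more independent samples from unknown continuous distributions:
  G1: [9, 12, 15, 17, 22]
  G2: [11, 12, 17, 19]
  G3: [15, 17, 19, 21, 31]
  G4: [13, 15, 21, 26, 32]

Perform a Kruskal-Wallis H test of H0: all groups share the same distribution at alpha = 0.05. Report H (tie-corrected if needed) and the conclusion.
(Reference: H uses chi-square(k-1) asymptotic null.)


Step 1: Combine all N = 19 observations and assign midranks.
sorted (value, group, rank): (9,G1,1), (11,G2,2), (12,G1,3.5), (12,G2,3.5), (13,G4,5), (15,G1,7), (15,G3,7), (15,G4,7), (17,G1,10), (17,G2,10), (17,G3,10), (19,G2,12.5), (19,G3,12.5), (21,G3,14.5), (21,G4,14.5), (22,G1,16), (26,G4,17), (31,G3,18), (32,G4,19)
Step 2: Sum ranks within each group.
R_1 = 37.5 (n_1 = 5)
R_2 = 28 (n_2 = 4)
R_3 = 62 (n_3 = 5)
R_4 = 62.5 (n_4 = 5)
Step 3: H = 12/(N(N+1)) * sum(R_i^2/n_i) - 3(N+1)
     = 12/(19*20) * (37.5^2/5 + 28^2/4 + 62^2/5 + 62.5^2/5) - 3*20
     = 0.031579 * 2027.3 - 60
     = 4.020000.
Step 4: Ties present; correction factor C = 1 - 66/(19^3 - 19) = 0.990351. Corrected H = 4.020000 / 0.990351 = 4.059167.
Step 5: Under H0, H ~ chi^2(3); p-value = 0.255146.
Step 6: alpha = 0.05. fail to reject H0.

H = 4.0592, df = 3, p = 0.255146, fail to reject H0.


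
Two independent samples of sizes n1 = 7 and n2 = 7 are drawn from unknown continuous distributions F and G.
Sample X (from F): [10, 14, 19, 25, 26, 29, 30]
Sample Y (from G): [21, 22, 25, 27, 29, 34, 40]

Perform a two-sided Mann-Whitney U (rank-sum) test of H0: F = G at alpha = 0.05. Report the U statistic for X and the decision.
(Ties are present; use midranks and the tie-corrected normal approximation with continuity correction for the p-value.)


Step 1: Combine and sort all 14 observations; assign midranks.
sorted (value, group): (10,X), (14,X), (19,X), (21,Y), (22,Y), (25,X), (25,Y), (26,X), (27,Y), (29,X), (29,Y), (30,X), (34,Y), (40,Y)
ranks: 10->1, 14->2, 19->3, 21->4, 22->5, 25->6.5, 25->6.5, 26->8, 27->9, 29->10.5, 29->10.5, 30->12, 34->13, 40->14
Step 2: Rank sum for X: R1 = 1 + 2 + 3 + 6.5 + 8 + 10.5 + 12 = 43.
Step 3: U_X = R1 - n1(n1+1)/2 = 43 - 7*8/2 = 43 - 28 = 15.
       U_Y = n1*n2 - U_X = 49 - 15 = 34.
Step 4: Ties are present, so use the tie-corrected normal approximation (with continuity correction) for the p-value.
Step 5: p-value = 0.249110; compare to alpha = 0.05. fail to reject H0.

U_X = 15, p = 0.249110, fail to reject H0 at alpha = 0.05.
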